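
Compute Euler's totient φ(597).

396

Factor: 597 = 3 · 199.
φ(597) = (3−1) · (199−1) = 2 · 198 = 396.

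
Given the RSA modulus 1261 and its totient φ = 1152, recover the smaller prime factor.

φ(n) = (p−1)(q−1) = n − (p+q) + 1, so p + q = 1261 − 1152 + 1 = 110.
p and q are the roots of t² − 110t + 1261 = 0.
Discriminant: 110² − 4·1261 = 12100 − 5044 = 7056; √7056 = 84.
q = (110 − 84)/2 = 13, p = (110 + 84)/2 = 97.
Check: 13 · 97 = 1261.

13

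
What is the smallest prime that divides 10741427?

47

10741427 is odd.
Digit sum 26, not divisible by 3.
Ends in 7: not divisible by 5.
7: 10741427 = 7·1534489 + 4
11: 10741427 = 11·976493 + 4
13: 10741427 = 13·826263 + 8
17: 10741427 = 17·631848 + 11
19: 10741427 = 19·565338 + 5
23: 10741427 = 23·467018 + 13
29: 10741427 = 29·370394 + 1
31: 10741427 = 31·346497 + 20
37: 10741427 = 37·290308 + 31
41: 10741427 = 41·261986 + 1
43: 10741427 = 43·249800 + 27
47: 10741427 = 47·228541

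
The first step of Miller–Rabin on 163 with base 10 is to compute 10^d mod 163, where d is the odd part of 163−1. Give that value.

163 − 1 = 162 = 2^1 · 81, so d = 81.
10^1 ≡ 10 (mod 163)
10^2 ≡ 10^2 = 100 ≡ 100 (mod 163)
10^4 ≡ 100^2 = 10000 ≡ 57 (mod 163)
10^8 ≡ 57^2 = 3249 ≡ 152 (mod 163)
10^16 ≡ 152^2 = 23104 ≡ 121 (mod 163)
10^32 ≡ 121^2 = 14641 ≡ 134 (mod 163)
10^64 ≡ 134^2 = 17956 ≡ 26 (mod 163)
81 = 64 + 16 + 1 in binary powers of 2.
So 10^81 ≡ 26 · 121 · 10 ≡ 1 (mod 163).
Since 10^d ≡ 1 (mod 163), base 10 does not prove 163 composite.

1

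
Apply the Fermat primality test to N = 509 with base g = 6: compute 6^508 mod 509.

6^1 ≡ 6 (mod 509)
6^2 ≡ 6^2 = 36 ≡ 36 (mod 509)
6^4 ≡ 36^2 = 1296 ≡ 278 (mod 509)
6^8 ≡ 278^2 = 77284 ≡ 425 (mod 509)
6^16 ≡ 425^2 = 180625 ≡ 439 (mod 509)
6^32 ≡ 439^2 = 192721 ≡ 319 (mod 509)
6^64 ≡ 319^2 = 101761 ≡ 470 (mod 509)
6^128 ≡ 470^2 = 220900 ≡ 503 (mod 509)
6^256 ≡ 503^2 = 253009 ≡ 36 (mod 509)
508 = 256 + 128 + 64 + 32 + 16 + 8 + 4 in binary powers of 2.
So 6^508 ≡ 36 · 503 · 470 · 319 · 439 · 425 · 278 ≡ 1 (mod 509).
Since the result is 1, base 6 gives no evidence that 509 is composite.

1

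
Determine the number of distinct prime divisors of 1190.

4

1190 = 2 · 595
595 = 5 · 119
119 = 7 · 17
1190 = 2 · 5 · 7 · 17, which has 4 distinct prime factors.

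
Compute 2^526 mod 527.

2^1 ≡ 2 (mod 527)
2^2 ≡ 2^2 = 4 ≡ 4 (mod 527)
2^4 ≡ 4^2 = 16 ≡ 16 (mod 527)
2^8 ≡ 16^2 = 256 ≡ 256 (mod 527)
2^16 ≡ 256^2 = 65536 ≡ 188 (mod 527)
2^32 ≡ 188^2 = 35344 ≡ 35 (mod 527)
2^64 ≡ 35^2 = 1225 ≡ 171 (mod 527)
2^128 ≡ 171^2 = 29241 ≡ 256 (mod 527)
2^256 ≡ 256^2 = 65536 ≡ 188 (mod 527)
2^512 ≡ 188^2 = 35344 ≡ 35 (mod 527)
526 = 512 + 8 + 4 + 2 in binary powers of 2.
So 2^526 ≡ 35 · 256 · 16 · 4 ≡ 64 (mod 527).
Since 64 ≠ 1, base 2 is a Fermat witness: 527 is composite.

64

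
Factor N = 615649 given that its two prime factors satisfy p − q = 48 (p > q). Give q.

Since p = q + 48, we have 615649 = q(q + 48), so q² + 48q − 615649 = 0.
Discriminant: 48² + 4·615649 = 2304 + 2462596 = 2464900; √2464900 = 1570.
q = (−48 + 1570)/2 = 761, and p = q + 48 = 809.
Check: 761 · 809 = 615649.

761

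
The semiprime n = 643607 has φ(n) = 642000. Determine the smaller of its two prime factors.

751

φ(n) = (p−1)(q−1) = n − (p+q) + 1, so p + q = 643607 − 642000 + 1 = 1608.
p and q are the roots of t² − 1608t + 643607 = 0.
Discriminant: 1608² − 4·643607 = 2585664 − 2574428 = 11236; √11236 = 106.
q = (1608 − 106)/2 = 751, p = (1608 + 106)/2 = 857.
Check: 751 · 857 = 643607.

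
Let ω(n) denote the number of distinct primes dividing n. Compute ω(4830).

4830 = 2 · 2415
2415 = 3 · 805
805 = 5 · 161
161 = 7 · 23
4830 = 2 · 3 · 5 · 7 · 23, which has 5 distinct prime factors.

5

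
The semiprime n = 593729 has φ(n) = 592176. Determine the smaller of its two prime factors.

677

φ(n) = (p−1)(q−1) = n − (p+q) + 1, so p + q = 593729 − 592176 + 1 = 1554.
p and q are the roots of t² − 1554t + 593729 = 0.
Discriminant: 1554² − 4·593729 = 2414916 − 2374916 = 40000; √40000 = 200.
q = (1554 − 200)/2 = 677, p = (1554 + 200)/2 = 877.
Check: 677 · 877 = 593729.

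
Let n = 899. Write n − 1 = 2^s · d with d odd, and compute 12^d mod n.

447

899 − 1 = 898 = 2^1 · 449, so d = 449.
12^1 ≡ 12 (mod 899)
12^2 ≡ 12^2 = 144 ≡ 144 (mod 899)
12^4 ≡ 144^2 = 20736 ≡ 59 (mod 899)
12^8 ≡ 59^2 = 3481 ≡ 784 (mod 899)
12^16 ≡ 784^2 = 614656 ≡ 639 (mod 899)
12^32 ≡ 639^2 = 408321 ≡ 175 (mod 899)
12^64 ≡ 175^2 = 30625 ≡ 59 (mod 899)
12^128 ≡ 59^2 = 3481 ≡ 784 (mod 899)
12^256 ≡ 784^2 = 614656 ≡ 639 (mod 899)
449 = 256 + 128 + 64 + 1 in binary powers of 2.
So 12^449 ≡ 639 · 784 · 59 · 12 ≡ 447 (mod 899).
Squaring chain: 447; never reaches −1, so base 12 is a Miller–Rabin witness that 899 is composite.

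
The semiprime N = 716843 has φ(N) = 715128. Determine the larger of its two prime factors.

φ(n) = (p−1)(q−1) = n − (p+q) + 1, so p + q = 716843 − 715128 + 1 = 1716.
p and q are the roots of t² − 1716t + 716843 = 0.
Discriminant: 1716² − 4·716843 = 2944656 − 2867372 = 77284; √77284 = 278.
q = (1716 − 278)/2 = 719, p = (1716 + 278)/2 = 997.
Check: 719 · 997 = 716843.

997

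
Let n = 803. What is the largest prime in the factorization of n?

803 = 11 · 73
73 is prime.
So 803 = 11 · 73; the largest prime factor is 73.

73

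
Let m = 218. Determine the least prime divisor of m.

218 is even: 2 divides it.

2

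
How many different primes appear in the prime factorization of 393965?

5

393965 = 5 · 78793
78793 = 11 · 7163
7163 = 13 · 551
551 = 19 · 29
393965 = 5 · 11 · 13 · 19 · 29, which has 5 distinct prime factors.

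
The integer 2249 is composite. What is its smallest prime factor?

2249 is odd.
Digit sum 17, not divisible by 3.
Ends in 9: not divisible by 5.
7: 2249 = 7·321 + 2
11: 2249 = 11·204 + 5
13: 2249 = 13·173

13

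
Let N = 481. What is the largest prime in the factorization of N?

481 = 13 · 37
37 is prime.
So 481 = 13 · 37; the largest prime factor is 37.

37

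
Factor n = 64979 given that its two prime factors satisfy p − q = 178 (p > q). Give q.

181

Since p = q + 178, we have 64979 = q(q + 178), so q² + 178q − 64979 = 0.
Discriminant: 178² + 4·64979 = 31684 + 259916 = 291600; √291600 = 540.
q = (−178 + 540)/2 = 181, and p = q + 178 = 359.
Check: 181 · 359 = 64979.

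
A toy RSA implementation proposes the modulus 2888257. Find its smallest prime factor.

37

2888257 is odd.
Digit sum 40, not divisible by 3.
Ends in 7: not divisible by 5.
7: 2888257 = 7·412608 + 1
11: 2888257 = 11·262568 + 9
13: 2888257 = 13·222173 + 8
17: 2888257 = 17·169897 + 8
19: 2888257 = 19·152013 + 10
23: 2888257 = 23·125576 + 9
29: 2888257 = 29·99595 + 2
31: 2888257 = 31·93169 + 18
37: 2888257 = 37·78061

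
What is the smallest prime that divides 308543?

308543 is odd.
Digit sum 23, not divisible by 3.
Ends in 3: not divisible by 5.
7: 308543 = 7·44077 + 4
11: 308543 = 11·28049 + 4
13: 308543 = 13·23734 + 1
17: 308543 = 17·18149 + 10
19: 308543 = 19·16239 + 2
23: 308543 = 23·13414 + 21
29: 308543 = 29·10639 + 12
31: 308543 = 31·9953

31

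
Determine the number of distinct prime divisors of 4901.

4901 = 13^2 · 29
4901 = 13^2 · 29, which has 2 distinct prime factors.

2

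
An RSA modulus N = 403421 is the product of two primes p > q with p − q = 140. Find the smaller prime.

569

Since p = q + 140, we have 403421 = q(q + 140), so q² + 140q − 403421 = 0.
Discriminant: 140² + 4·403421 = 19600 + 1613684 = 1633284; √1633284 = 1278.
q = (−140 + 1278)/2 = 569, and p = q + 140 = 709.
Check: 569 · 709 = 403421.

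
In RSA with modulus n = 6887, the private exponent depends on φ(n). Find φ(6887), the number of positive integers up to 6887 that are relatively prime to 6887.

Factor: 6887 = 71 · 97.
φ(6887) = (71−1) · (97−1) = 70 · 96 = 6720.

6720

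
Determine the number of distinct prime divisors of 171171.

5

171171 = 3^2 · 19019
19019 = 7 · 2717
2717 = 11 · 247
247 = 13 · 19
171171 = 3^2 · 7 · 11 · 13 · 19, which has 5 distinct prime factors.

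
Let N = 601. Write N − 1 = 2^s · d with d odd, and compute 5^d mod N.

125

601 − 1 = 600 = 2^3 · 75, so d = 75.
5^1 ≡ 5 (mod 601)
5^2 ≡ 5^2 = 25 ≡ 25 (mod 601)
5^4 ≡ 25^2 = 625 ≡ 24 (mod 601)
5^8 ≡ 24^2 = 576 ≡ 576 (mod 601)
5^16 ≡ 576^2 = 331776 ≡ 24 (mod 601)
5^32 ≡ 24^2 = 576 ≡ 576 (mod 601)
5^64 ≡ 576^2 = 331776 ≡ 24 (mod 601)
75 = 64 + 8 + 2 + 1 in binary powers of 2.
So 5^75 ≡ 24 · 576 · 25 · 5 ≡ 125 (mod 601).
Squaring chain: 125 → 600 → 1; reaches −1, so base 5 does not prove 601 composite.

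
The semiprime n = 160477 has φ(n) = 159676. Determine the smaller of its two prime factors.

φ(n) = (p−1)(q−1) = n − (p+q) + 1, so p + q = 160477 − 159676 + 1 = 802.
p and q are the roots of t² − 802t + 160477 = 0.
Discriminant: 802² − 4·160477 = 643204 − 641908 = 1296; √1296 = 36.
q = (802 − 36)/2 = 383, p = (802 + 36)/2 = 419.
Check: 383 · 419 = 160477.

383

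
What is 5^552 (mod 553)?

141

5^1 ≡ 5 (mod 553)
5^2 ≡ 5^2 = 25 ≡ 25 (mod 553)
5^4 ≡ 25^2 = 625 ≡ 72 (mod 553)
5^8 ≡ 72^2 = 5184 ≡ 207 (mod 553)
5^16 ≡ 207^2 = 42849 ≡ 268 (mod 553)
5^32 ≡ 268^2 = 71824 ≡ 487 (mod 553)
5^64 ≡ 487^2 = 237169 ≡ 485 (mod 553)
5^128 ≡ 485^2 = 235225 ≡ 200 (mod 553)
5^256 ≡ 200^2 = 40000 ≡ 184 (mod 553)
5^512 ≡ 184^2 = 33856 ≡ 123 (mod 553)
552 = 512 + 32 + 8 in binary powers of 2.
So 5^552 ≡ 123 · 487 · 207 ≡ 141 (mod 553).
Since 141 ≠ 1, base 5 is a Fermat witness: 553 is composite.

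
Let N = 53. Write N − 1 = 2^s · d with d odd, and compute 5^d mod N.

23

53 − 1 = 52 = 2^2 · 13, so d = 13.
5^1 ≡ 5 (mod 53)
5^2 ≡ 5^2 = 25 ≡ 25 (mod 53)
5^4 ≡ 25^2 = 625 ≡ 42 (mod 53)
5^8 ≡ 42^2 = 1764 ≡ 15 (mod 53)
13 = 8 + 4 + 1 in binary powers of 2.
So 5^13 ≡ 15 · 42 · 5 ≡ 23 (mod 53).
Squaring chain: 23 → 52; reaches −1, so base 5 does not prove 53 composite.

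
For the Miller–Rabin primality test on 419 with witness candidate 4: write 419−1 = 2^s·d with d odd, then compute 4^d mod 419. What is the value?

419 − 1 = 418 = 2^1 · 209, so d = 209.
4^1 ≡ 4 (mod 419)
4^2 ≡ 4^2 = 16 ≡ 16 (mod 419)
4^4 ≡ 16^2 = 256 ≡ 256 (mod 419)
4^8 ≡ 256^2 = 65536 ≡ 172 (mod 419)
4^16 ≡ 172^2 = 29584 ≡ 254 (mod 419)
4^32 ≡ 254^2 = 64516 ≡ 409 (mod 419)
4^64 ≡ 409^2 = 167281 ≡ 100 (mod 419)
4^128 ≡ 100^2 = 10000 ≡ 363 (mod 419)
209 = 128 + 64 + 16 + 1 in binary powers of 2.
So 4^209 ≡ 363 · 100 · 254 · 4 ≡ 1 (mod 419).
Since 4^d ≡ 1 (mod 419), base 4 does not prove 419 composite.

1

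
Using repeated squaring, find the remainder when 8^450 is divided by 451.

8^1 ≡ 8 (mod 451)
8^2 ≡ 8^2 = 64 ≡ 64 (mod 451)
8^4 ≡ 64^2 = 4096 ≡ 37 (mod 451)
8^8 ≡ 37^2 = 1369 ≡ 16 (mod 451)
8^16 ≡ 16^2 = 256 ≡ 256 (mod 451)
8^32 ≡ 256^2 = 65536 ≡ 141 (mod 451)
8^64 ≡ 141^2 = 19881 ≡ 37 (mod 451)
8^128 ≡ 37^2 = 1369 ≡ 16 (mod 451)
8^256 ≡ 16^2 = 256 ≡ 256 (mod 451)
450 = 256 + 128 + 64 + 2 in binary powers of 2.
So 8^450 ≡ 256 · 16 · 37 · 64 ≡ 122 (mod 451).
Since 122 ≠ 1, base 8 is a Fermat witness: 451 is composite.

122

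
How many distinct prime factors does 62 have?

62 = 2 · 31
62 = 2 · 31, which has 2 distinct prime factors.

2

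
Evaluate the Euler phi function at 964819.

934920

Factor: 964819 = 71 · 107 · 127.
φ(964819) = (71−1) · (107−1) · (127−1) = 70 · 106 · 126 = 934920.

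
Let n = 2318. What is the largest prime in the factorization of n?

61

2318 = 2 · 1159
1159 = 19 · 61
61 is prime.
So 2318 = 2 · 19 · 61; the largest prime factor is 61.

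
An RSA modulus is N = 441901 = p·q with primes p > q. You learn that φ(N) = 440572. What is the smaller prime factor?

φ(n) = (p−1)(q−1) = n − (p+q) + 1, so p + q = 441901 − 440572 + 1 = 1330.
p and q are the roots of t² − 1330t + 441901 = 0.
Discriminant: 1330² − 4·441901 = 1768900 − 1767604 = 1296; √1296 = 36.
q = (1330 − 36)/2 = 647, p = (1330 + 36)/2 = 683.
Check: 647 · 683 = 441901.

647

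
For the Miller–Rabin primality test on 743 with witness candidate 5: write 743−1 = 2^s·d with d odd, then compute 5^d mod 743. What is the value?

743 − 1 = 742 = 2^1 · 371, so d = 371.
5^1 ≡ 5 (mod 743)
5^2 ≡ 5^2 = 25 ≡ 25 (mod 743)
5^4 ≡ 25^2 = 625 ≡ 625 (mod 743)
5^8 ≡ 625^2 = 390625 ≡ 550 (mod 743)
5^16 ≡ 550^2 = 302500 ≡ 99 (mod 743)
5^32 ≡ 99^2 = 9801 ≡ 142 (mod 743)
5^64 ≡ 142^2 = 20164 ≡ 103 (mod 743)
5^128 ≡ 103^2 = 10609 ≡ 207 (mod 743)
5^256 ≡ 207^2 = 42849 ≡ 498 (mod 743)
371 = 256 + 64 + 32 + 16 + 2 + 1 in binary powers of 2.
So 5^371 ≡ 498 · 103 · 142 · 99 · 25 · 5 ≡ 742 (mod 743).
Since 5^d ≡ 742 (mod 743), base 5 does not prove 743 composite.

742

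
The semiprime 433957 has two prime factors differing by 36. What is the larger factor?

Since p = q + 36, we have 433957 = q(q + 36), so q² + 36q − 433957 = 0.
Discriminant: 36² + 4·433957 = 1296 + 1735828 = 1737124; √1737124 = 1318.
q = (−36 + 1318)/2 = 641, and p = q + 36 = 677.
Check: 641 · 677 = 433957.

677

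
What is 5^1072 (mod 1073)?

488

5^1 ≡ 5 (mod 1073)
5^2 ≡ 5^2 = 25 ≡ 25 (mod 1073)
5^4 ≡ 25^2 = 625 ≡ 625 (mod 1073)
5^8 ≡ 625^2 = 390625 ≡ 53 (mod 1073)
5^16 ≡ 53^2 = 2809 ≡ 663 (mod 1073)
5^32 ≡ 663^2 = 439569 ≡ 712 (mod 1073)
5^64 ≡ 712^2 = 506944 ≡ 488 (mod 1073)
5^128 ≡ 488^2 = 238144 ≡ 1011 (mod 1073)
5^256 ≡ 1011^2 = 1022121 ≡ 625 (mod 1073)
5^512 ≡ 625^2 = 390625 ≡ 53 (mod 1073)
5^1024 ≡ 53^2 = 2809 ≡ 663 (mod 1073)
1072 = 1024 + 32 + 16 in binary powers of 2.
So 5^1072 ≡ 663 · 712 · 663 ≡ 488 (mod 1073).
Since 488 ≠ 1, base 5 is a Fermat witness: 1073 is composite.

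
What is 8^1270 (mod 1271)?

1024

8^1 ≡ 8 (mod 1271)
8^2 ≡ 8^2 = 64 ≡ 64 (mod 1271)
8^4 ≡ 64^2 = 4096 ≡ 283 (mod 1271)
8^8 ≡ 283^2 = 80089 ≡ 16 (mod 1271)
8^16 ≡ 16^2 = 256 ≡ 256 (mod 1271)
8^32 ≡ 256^2 = 65536 ≡ 715 (mod 1271)
8^64 ≡ 715^2 = 511225 ≡ 283 (mod 1271)
8^128 ≡ 283^2 = 80089 ≡ 16 (mod 1271)
8^256 ≡ 16^2 = 256 ≡ 256 (mod 1271)
8^512 ≡ 256^2 = 65536 ≡ 715 (mod 1271)
8^1024 ≡ 715^2 = 511225 ≡ 283 (mod 1271)
1270 = 1024 + 128 + 64 + 32 + 16 + 4 + 2 in binary powers of 2.
So 8^1270 ≡ 283 · 16 · 283 · 715 · 256 · 283 · 64 ≡ 1024 (mod 1271).
Since 1024 ≠ 1, base 8 is a Fermat witness: 1271 is composite.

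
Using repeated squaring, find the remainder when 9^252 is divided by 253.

202

9^1 ≡ 9 (mod 253)
9^2 ≡ 9^2 = 81 ≡ 81 (mod 253)
9^4 ≡ 81^2 = 6561 ≡ 236 (mod 253)
9^8 ≡ 236^2 = 55696 ≡ 36 (mod 253)
9^16 ≡ 36^2 = 1296 ≡ 31 (mod 253)
9^32 ≡ 31^2 = 961 ≡ 202 (mod 253)
9^64 ≡ 202^2 = 40804 ≡ 71 (mod 253)
9^128 ≡ 71^2 = 5041 ≡ 234 (mod 253)
252 = 128 + 64 + 32 + 16 + 8 + 4 in binary powers of 2.
So 9^252 ≡ 234 · 71 · 202 · 31 · 36 · 236 ≡ 202 (mod 253).
Since 202 ≠ 1, base 9 is a Fermat witness: 253 is composite.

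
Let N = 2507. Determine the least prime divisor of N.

23

2507 is odd.
Digit sum 14, not divisible by 3.
Ends in 7: not divisible by 5.
7: 2507 = 7·358 + 1
11: 2507 = 11·227 + 10
13: 2507 = 13·192 + 11
17: 2507 = 17·147 + 8
19: 2507 = 19·131 + 18
23: 2507 = 23·109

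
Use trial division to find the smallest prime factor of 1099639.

43

1099639 is odd.
Digit sum 37, not divisible by 3.
Ends in 9: not divisible by 5.
7: 1099639 = 7·157091 + 2
11: 1099639 = 11·99967 + 2
13: 1099639 = 13·84587 + 8
17: 1099639 = 17·64684 + 11
19: 1099639 = 19·57875 + 14
23: 1099639 = 23·47810 + 9
29: 1099639 = 29·37918 + 17
31: 1099639 = 31·35472 + 7
37: 1099639 = 37·29719 + 36
41: 1099639 = 41·26820 + 19
43: 1099639 = 43·25573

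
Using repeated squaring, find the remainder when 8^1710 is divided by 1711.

8^1 ≡ 8 (mod 1711)
8^2 ≡ 8^2 = 64 ≡ 64 (mod 1711)
8^4 ≡ 64^2 = 4096 ≡ 674 (mod 1711)
8^8 ≡ 674^2 = 454276 ≡ 861 (mod 1711)
8^16 ≡ 861^2 = 741321 ≡ 458 (mod 1711)
8^32 ≡ 458^2 = 209764 ≡ 1022 (mod 1711)
8^64 ≡ 1022^2 = 1044484 ≡ 774 (mod 1711)
8^128 ≡ 774^2 = 599076 ≡ 226 (mod 1711)
8^256 ≡ 226^2 = 51076 ≡ 1457 (mod 1711)
8^512 ≡ 1457^2 = 2122849 ≡ 1209 (mod 1711)
8^1024 ≡ 1209^2 = 1461681 ≡ 487 (mod 1711)
1710 = 1024 + 512 + 128 + 32 + 8 + 4 + 2 in binary powers of 2.
So 8^1710 ≡ 487 · 1209 · 226 · 1022 · 861 · 674 · 64 ≡ 789 (mod 1711).
Since 789 ≠ 1, base 8 is a Fermat witness: 1711 is composite.

789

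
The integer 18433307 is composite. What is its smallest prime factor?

79

18433307 is odd.
Digit sum 29, not divisible by 3.
Ends in 7: not divisible by 5.
7: 18433307 = 7·2633329 + 4
11: 18433307 = 11·1675755 + 2
13: 18433307 = 13·1417946 + 9
17: 18433307 = 17·1084312 + 3
19: 18433307 = 19·970174 + 1
23: 18433307 = 23·801448 + 3
29: 18433307 = 29·635631 + 8
31: 18433307 = 31·594622 + 25
37: 18433307 = 37·498197 + 18
41: 18433307 = 41·449592 + 35
43: 18433307 = 43·428681 + 24
47: 18433307 = 47·392198 + 1
53: 18433307 = 53·347798 + 13
59: 18433307 = 59·312428 + 55
61: 18433307 = 61·302185 + 22
67: 18433307 = 67·275123 + 66
71: 18433307 = 71·259624 + 3
73: 18433307 = 73·252511 + 4
79: 18433307 = 79·233333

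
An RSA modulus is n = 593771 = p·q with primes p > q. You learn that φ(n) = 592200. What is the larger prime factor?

941

φ(n) = (p−1)(q−1) = n − (p+q) + 1, so p + q = 593771 − 592200 + 1 = 1572.
p and q are the roots of t² − 1572t + 593771 = 0.
Discriminant: 1572² − 4·593771 = 2471184 − 2375084 = 96100; √96100 = 310.
q = (1572 − 310)/2 = 631, p = (1572 + 310)/2 = 941.
Check: 631 · 941 = 593771.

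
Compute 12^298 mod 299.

196

12^1 ≡ 12 (mod 299)
12^2 ≡ 12^2 = 144 ≡ 144 (mod 299)
12^4 ≡ 144^2 = 20736 ≡ 105 (mod 299)
12^8 ≡ 105^2 = 11025 ≡ 261 (mod 299)
12^16 ≡ 261^2 = 68121 ≡ 248 (mod 299)
12^32 ≡ 248^2 = 61504 ≡ 209 (mod 299)
12^64 ≡ 209^2 = 43681 ≡ 27 (mod 299)
12^128 ≡ 27^2 = 729 ≡ 131 (mod 299)
12^256 ≡ 131^2 = 17161 ≡ 118 (mod 299)
298 = 256 + 32 + 8 + 2 in binary powers of 2.
So 12^298 ≡ 118 · 209 · 261 · 144 ≡ 196 (mod 299).
Since 196 ≠ 1, base 12 is a Fermat witness: 299 is composite.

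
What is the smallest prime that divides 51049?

51049 is odd.
Digit sum 19, not divisible by 3.
Ends in 9: not divisible by 5.
7: 51049 = 7·7292 + 5
11: 51049 = 11·4640 + 9
13: 51049 = 13·3926 + 11
17: 51049 = 17·3002 + 15
19: 51049 = 19·2686 + 15
23: 51049 = 23·2219 + 12
29: 51049 = 29·1760 + 9
31: 51049 = 31·1646 + 23
37: 51049 = 37·1379 + 26
41: 51049 = 41·1245 + 4
43: 51049 = 43·1187 + 8
47: 51049 = 47·1086 + 7
53: 51049 = 53·963 + 10
59: 51049 = 59·865 + 14
61: 51049 = 61·836 + 53
67: 51049 = 67·761 + 62
71: 51049 = 71·719

71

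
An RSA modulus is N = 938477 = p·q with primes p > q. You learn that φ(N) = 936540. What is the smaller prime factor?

φ(n) = (p−1)(q−1) = n − (p+q) + 1, so p + q = 938477 − 936540 + 1 = 1938.
p and q are the roots of t² − 1938t + 938477 = 0.
Discriminant: 1938² − 4·938477 = 3755844 − 3753908 = 1936; √1936 = 44.
q = (1938 − 44)/2 = 947, p = (1938 + 44)/2 = 991.
Check: 947 · 991 = 938477.

947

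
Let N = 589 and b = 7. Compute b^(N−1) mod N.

7^1 ≡ 7 (mod 589)
7^2 ≡ 7^2 = 49 ≡ 49 (mod 589)
7^4 ≡ 49^2 = 2401 ≡ 45 (mod 589)
7^8 ≡ 45^2 = 2025 ≡ 258 (mod 589)
7^16 ≡ 258^2 = 66564 ≡ 7 (mod 589)
7^32 ≡ 7^2 = 49 ≡ 49 (mod 589)
7^64 ≡ 49^2 = 2401 ≡ 45 (mod 589)
7^128 ≡ 45^2 = 2025 ≡ 258 (mod 589)
7^256 ≡ 258^2 = 66564 ≡ 7 (mod 589)
7^512 ≡ 7^2 = 49 ≡ 49 (mod 589)
588 = 512 + 64 + 8 + 4 in binary powers of 2.
So 7^588 ≡ 49 · 45 · 258 · 45 ≡ 343 (mod 589).
Since 343 ≠ 1, base 7 is a Fermat witness: 589 is composite.

343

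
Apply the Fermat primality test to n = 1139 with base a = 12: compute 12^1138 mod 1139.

12^1 ≡ 12 (mod 1139)
12^2 ≡ 12^2 = 144 ≡ 144 (mod 1139)
12^4 ≡ 144^2 = 20736 ≡ 234 (mod 1139)
12^8 ≡ 234^2 = 54756 ≡ 84 (mod 1139)
12^16 ≡ 84^2 = 7056 ≡ 222 (mod 1139)
12^32 ≡ 222^2 = 49284 ≡ 307 (mod 1139)
12^64 ≡ 307^2 = 94249 ≡ 851 (mod 1139)
12^128 ≡ 851^2 = 724201 ≡ 936 (mod 1139)
12^256 ≡ 936^2 = 876096 ≡ 205 (mod 1139)
12^512 ≡ 205^2 = 42025 ≡ 1021 (mod 1139)
12^1024 ≡ 1021^2 = 1042441 ≡ 256 (mod 1139)
1138 = 1024 + 64 + 32 + 16 + 2 in binary powers of 2.
So 12^1138 ≡ 256 · 851 · 307 · 222 · 144 ≡ 892 (mod 1139).
Since 892 ≠ 1, base 12 is a Fermat witness: 1139 is composite.

892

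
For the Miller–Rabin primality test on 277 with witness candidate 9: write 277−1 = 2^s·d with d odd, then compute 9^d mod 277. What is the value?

1

277 − 1 = 276 = 2^2 · 69, so d = 69.
9^1 ≡ 9 (mod 277)
9^2 ≡ 9^2 = 81 ≡ 81 (mod 277)
9^4 ≡ 81^2 = 6561 ≡ 190 (mod 277)
9^8 ≡ 190^2 = 36100 ≡ 90 (mod 277)
9^16 ≡ 90^2 = 8100 ≡ 67 (mod 277)
9^32 ≡ 67^2 = 4489 ≡ 57 (mod 277)
9^64 ≡ 57^2 = 3249 ≡ 202 (mod 277)
69 = 64 + 4 + 1 in binary powers of 2.
So 9^69 ≡ 202 · 190 · 9 ≡ 1 (mod 277).
Since 9^d ≡ 1 (mod 277), base 9 does not prove 277 composite.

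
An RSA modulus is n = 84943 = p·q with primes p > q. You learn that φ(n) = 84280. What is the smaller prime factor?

173

φ(n) = (p−1)(q−1) = n − (p+q) + 1, so p + q = 84943 − 84280 + 1 = 664.
p and q are the roots of t² − 664t + 84943 = 0.
Discriminant: 664² − 4·84943 = 440896 − 339772 = 101124; √101124 = 318.
q = (664 − 318)/2 = 173, p = (664 + 318)/2 = 491.
Check: 173 · 491 = 84943.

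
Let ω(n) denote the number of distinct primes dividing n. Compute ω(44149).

3

44149 = 7^2 · 901
901 = 17 · 53
44149 = 7^2 · 17 · 53, which has 3 distinct prime factors.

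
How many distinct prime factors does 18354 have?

5

18354 = 2 · 9177
9177 = 3 · 3059
3059 = 7 · 437
437 = 19 · 23
18354 = 2 · 3 · 7 · 19 · 23, which has 5 distinct prime factors.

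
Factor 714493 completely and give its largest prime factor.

714493 = 13 · 54961
54961 = 17 · 3233
3233 = 53 · 61
61 is prime.
So 714493 = 13 · 17 · 53 · 61; the largest prime factor is 61.

61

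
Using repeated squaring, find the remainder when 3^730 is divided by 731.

3^1 ≡ 3 (mod 731)
3^2 ≡ 3^2 = 9 ≡ 9 (mod 731)
3^4 ≡ 9^2 = 81 ≡ 81 (mod 731)
3^8 ≡ 81^2 = 6561 ≡ 713 (mod 731)
3^16 ≡ 713^2 = 508369 ≡ 324 (mod 731)
3^32 ≡ 324^2 = 104976 ≡ 443 (mod 731)
3^64 ≡ 443^2 = 196249 ≡ 341 (mod 731)
3^128 ≡ 341^2 = 116281 ≡ 52 (mod 731)
3^256 ≡ 52^2 = 2704 ≡ 511 (mod 731)
3^512 ≡ 511^2 = 261121 ≡ 154 (mod 731)
730 = 512 + 128 + 64 + 16 + 8 + 2 in binary powers of 2.
So 3^730 ≡ 154 · 52 · 341 · 324 · 713 · 9 ≡ 195 (mod 731).
Since 195 ≠ 1, base 3 is a Fermat witness: 731 is composite.

195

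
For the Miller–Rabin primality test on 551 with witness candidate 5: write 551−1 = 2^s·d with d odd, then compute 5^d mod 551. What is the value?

551 − 1 = 550 = 2^1 · 275, so d = 275.
5^1 ≡ 5 (mod 551)
5^2 ≡ 5^2 = 25 ≡ 25 (mod 551)
5^4 ≡ 25^2 = 625 ≡ 74 (mod 551)
5^8 ≡ 74^2 = 5476 ≡ 517 (mod 551)
5^16 ≡ 517^2 = 267289 ≡ 54 (mod 551)
5^32 ≡ 54^2 = 2916 ≡ 161 (mod 551)
5^64 ≡ 161^2 = 25921 ≡ 24 (mod 551)
5^128 ≡ 24^2 = 576 ≡ 25 (mod 551)
5^256 ≡ 25^2 = 625 ≡ 74 (mod 551)
275 = 256 + 16 + 2 + 1 in binary powers of 2.
So 5^275 ≡ 74 · 54 · 25 · 5 ≡ 294 (mod 551).
Squaring chain: 294; never reaches −1, so base 5 is a Miller–Rabin witness that 551 is composite.

294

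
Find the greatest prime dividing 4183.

89

4183 = 47 · 89
89 is prime.
So 4183 = 47 · 89; the largest prime factor is 89.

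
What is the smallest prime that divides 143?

11

143 is odd.
Digit sum 8, not divisible by 3.
Ends in 3: not divisible by 5.
7: 143 = 7·20 + 3
11: 143 = 11·13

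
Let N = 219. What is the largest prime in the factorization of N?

219 = 3 · 73
73 is prime.
So 219 = 3 · 73; the largest prime factor is 73.

73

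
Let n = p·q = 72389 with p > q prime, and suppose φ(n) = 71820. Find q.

191

φ(n) = (p−1)(q−1) = n − (p+q) + 1, so p + q = 72389 − 71820 + 1 = 570.
p and q are the roots of t² − 570t + 72389 = 0.
Discriminant: 570² − 4·72389 = 324900 − 289556 = 35344; √35344 = 188.
q = (570 − 188)/2 = 191, p = (570 + 188)/2 = 379.
Check: 191 · 379 = 72389.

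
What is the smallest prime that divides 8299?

8299 is odd.
Digit sum 28, not divisible by 3.
Ends in 9: not divisible by 5.
7: 8299 = 7·1185 + 4
11: 8299 = 11·754 + 5
13: 8299 = 13·638 + 5
17: 8299 = 17·488 + 3
19: 8299 = 19·436 + 15
23: 8299 = 23·360 + 19
29: 8299 = 29·286 + 5
31: 8299 = 31·267 + 22
37: 8299 = 37·224 + 11
41: 8299 = 41·202 + 17
43: 8299 = 43·193

43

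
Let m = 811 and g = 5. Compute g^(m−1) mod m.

1

5^1 ≡ 5 (mod 811)
5^2 ≡ 5^2 = 25 ≡ 25 (mod 811)
5^4 ≡ 25^2 = 625 ≡ 625 (mod 811)
5^8 ≡ 625^2 = 390625 ≡ 534 (mod 811)
5^16 ≡ 534^2 = 285156 ≡ 495 (mod 811)
5^32 ≡ 495^2 = 245025 ≡ 103 (mod 811)
5^64 ≡ 103^2 = 10609 ≡ 66 (mod 811)
5^128 ≡ 66^2 = 4356 ≡ 301 (mod 811)
5^256 ≡ 301^2 = 90601 ≡ 580 (mod 811)
5^512 ≡ 580^2 = 336400 ≡ 646 (mod 811)
810 = 512 + 256 + 32 + 8 + 2 in binary powers of 2.
So 5^810 ≡ 646 · 580 · 103 · 534 · 25 ≡ 1 (mod 811).
Since the result is 1, base 5 gives no evidence that 811 is composite.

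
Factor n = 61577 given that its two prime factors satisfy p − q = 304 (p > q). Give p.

443

Since p = q + 304, we have 61577 = q(q + 304), so q² + 304q − 61577 = 0.
Discriminant: 304² + 4·61577 = 92416 + 246308 = 338724; √338724 = 582.
q = (−304 + 582)/2 = 139, and p = q + 304 = 443.
Check: 139 · 443 = 61577.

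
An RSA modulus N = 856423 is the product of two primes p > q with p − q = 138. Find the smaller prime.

Since p = q + 138, we have 856423 = q(q + 138), so q² + 138q − 856423 = 0.
Discriminant: 138² + 4·856423 = 19044 + 3425692 = 3444736; √3444736 = 1856.
q = (−138 + 1856)/2 = 859, and p = q + 138 = 997.
Check: 859 · 997 = 856423.

859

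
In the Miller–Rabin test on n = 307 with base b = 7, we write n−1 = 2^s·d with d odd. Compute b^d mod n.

1

307 − 1 = 306 = 2^1 · 153, so d = 153.
7^1 ≡ 7 (mod 307)
7^2 ≡ 7^2 = 49 ≡ 49 (mod 307)
7^4 ≡ 49^2 = 2401 ≡ 252 (mod 307)
7^8 ≡ 252^2 = 63504 ≡ 262 (mod 307)
7^16 ≡ 262^2 = 68644 ≡ 183 (mod 307)
7^32 ≡ 183^2 = 33489 ≡ 26 (mod 307)
7^64 ≡ 26^2 = 676 ≡ 62 (mod 307)
7^128 ≡ 62^2 = 3844 ≡ 160 (mod 307)
153 = 128 + 16 + 8 + 1 in binary powers of 2.
So 7^153 ≡ 160 · 183 · 262 · 7 ≡ 1 (mod 307).
Since 7^d ≡ 1 (mod 307), base 7 does not prove 307 composite.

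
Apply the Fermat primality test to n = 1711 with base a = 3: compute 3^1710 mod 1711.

1082

3^1 ≡ 3 (mod 1711)
3^2 ≡ 3^2 = 9 ≡ 9 (mod 1711)
3^4 ≡ 9^2 = 81 ≡ 81 (mod 1711)
3^8 ≡ 81^2 = 6561 ≡ 1428 (mod 1711)
3^16 ≡ 1428^2 = 2039184 ≡ 1383 (mod 1711)
3^32 ≡ 1383^2 = 1912689 ≡ 1502 (mod 1711)
3^64 ≡ 1502^2 = 2256004 ≡ 906 (mod 1711)
3^128 ≡ 906^2 = 820836 ≡ 1267 (mod 1711)
3^256 ≡ 1267^2 = 1605289 ≡ 371 (mod 1711)
3^512 ≡ 371^2 = 137641 ≡ 761 (mod 1711)
3^1024 ≡ 761^2 = 579121 ≡ 803 (mod 1711)
1710 = 1024 + 512 + 128 + 32 + 8 + 4 + 2 in binary powers of 2.
So 3^1710 ≡ 803 · 761 · 1267 · 1502 · 1428 · 81 · 9 ≡ 1082 (mod 1711).
Since 1082 ≠ 1, base 3 is a Fermat witness: 1711 is composite.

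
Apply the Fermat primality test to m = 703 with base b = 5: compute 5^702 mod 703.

5^1 ≡ 5 (mod 703)
5^2 ≡ 5^2 = 25 ≡ 25 (mod 703)
5^4 ≡ 25^2 = 625 ≡ 625 (mod 703)
5^8 ≡ 625^2 = 390625 ≡ 460 (mod 703)
5^16 ≡ 460^2 = 211600 ≡ 700 (mod 703)
5^32 ≡ 700^2 = 490000 ≡ 9 (mod 703)
5^64 ≡ 9^2 = 81 ≡ 81 (mod 703)
5^128 ≡ 81^2 = 6561 ≡ 234 (mod 703)
5^256 ≡ 234^2 = 54756 ≡ 625 (mod 703)
5^512 ≡ 625^2 = 390625 ≡ 460 (mod 703)
702 = 512 + 128 + 32 + 16 + 8 + 4 + 2 in binary powers of 2.
So 5^702 ≡ 460 · 234 · 9 · 700 · 460 · 625 · 25 ≡ 628 (mod 703).
Since 628 ≠ 1, base 5 is a Fermat witness: 703 is composite.

628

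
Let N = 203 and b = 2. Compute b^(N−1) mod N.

2^1 ≡ 2 (mod 203)
2^2 ≡ 2^2 = 4 ≡ 4 (mod 203)
2^4 ≡ 4^2 = 16 ≡ 16 (mod 203)
2^8 ≡ 16^2 = 256 ≡ 53 (mod 203)
2^16 ≡ 53^2 = 2809 ≡ 170 (mod 203)
2^32 ≡ 170^2 = 28900 ≡ 74 (mod 203)
2^64 ≡ 74^2 = 5476 ≡ 198 (mod 203)
2^128 ≡ 198^2 = 39204 ≡ 25 (mod 203)
202 = 128 + 64 + 8 + 2 in binary powers of 2.
So 2^202 ≡ 25 · 198 · 53 · 4 ≡ 93 (mod 203).
Since 93 ≠ 1, base 2 is a Fermat witness: 203 is composite.

93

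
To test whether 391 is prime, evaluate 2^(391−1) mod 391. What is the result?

2^1 ≡ 2 (mod 391)
2^2 ≡ 2^2 = 4 ≡ 4 (mod 391)
2^4 ≡ 4^2 = 16 ≡ 16 (mod 391)
2^8 ≡ 16^2 = 256 ≡ 256 (mod 391)
2^16 ≡ 256^2 = 65536 ≡ 239 (mod 391)
2^32 ≡ 239^2 = 57121 ≡ 35 (mod 391)
2^64 ≡ 35^2 = 1225 ≡ 52 (mod 391)
2^128 ≡ 52^2 = 2704 ≡ 358 (mod 391)
2^256 ≡ 358^2 = 128164 ≡ 307 (mod 391)
390 = 256 + 128 + 4 + 2 in binary powers of 2.
So 2^390 ≡ 307 · 358 · 16 · 4 ≡ 285 (mod 391).
Since 285 ≠ 1, base 2 is a Fermat witness: 391 is composite.

285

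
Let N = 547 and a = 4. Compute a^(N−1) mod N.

1

4^1 ≡ 4 (mod 547)
4^2 ≡ 4^2 = 16 ≡ 16 (mod 547)
4^4 ≡ 16^2 = 256 ≡ 256 (mod 547)
4^8 ≡ 256^2 = 65536 ≡ 443 (mod 547)
4^16 ≡ 443^2 = 196249 ≡ 423 (mod 547)
4^32 ≡ 423^2 = 178929 ≡ 60 (mod 547)
4^64 ≡ 60^2 = 3600 ≡ 318 (mod 547)
4^128 ≡ 318^2 = 101124 ≡ 476 (mod 547)
4^256 ≡ 476^2 = 226576 ≡ 118 (mod 547)
4^512 ≡ 118^2 = 13924 ≡ 249 (mod 547)
546 = 512 + 32 + 2 in binary powers of 2.
So 4^546 ≡ 249 · 60 · 16 ≡ 1 (mod 547).
Since the result is 1, base 4 gives no evidence that 547 is composite.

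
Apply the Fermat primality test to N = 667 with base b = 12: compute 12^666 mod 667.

12^1 ≡ 12 (mod 667)
12^2 ≡ 12^2 = 144 ≡ 144 (mod 667)
12^4 ≡ 144^2 = 20736 ≡ 59 (mod 667)
12^8 ≡ 59^2 = 3481 ≡ 146 (mod 667)
12^16 ≡ 146^2 = 21316 ≡ 639 (mod 667)
12^32 ≡ 639^2 = 408321 ≡ 117 (mod 667)
12^64 ≡ 117^2 = 13689 ≡ 349 (mod 667)
12^128 ≡ 349^2 = 121801 ≡ 407 (mod 667)
12^256 ≡ 407^2 = 165649 ≡ 233 (mod 667)
12^512 ≡ 233^2 = 54289 ≡ 262 (mod 667)
666 = 512 + 128 + 16 + 8 + 2 in binary powers of 2.
So 12^666 ≡ 262 · 407 · 639 · 146 · 144 ≡ 492 (mod 667).
Since 492 ≠ 1, base 12 is a Fermat witness: 667 is composite.

492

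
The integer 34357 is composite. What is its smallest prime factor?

17

34357 is odd.
Digit sum 22, not divisible by 3.
Ends in 7: not divisible by 5.
7: 34357 = 7·4908 + 1
11: 34357 = 11·3123 + 4
13: 34357 = 13·2642 + 11
17: 34357 = 17·2021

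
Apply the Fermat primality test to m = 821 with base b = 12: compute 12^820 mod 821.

12^1 ≡ 12 (mod 821)
12^2 ≡ 12^2 = 144 ≡ 144 (mod 821)
12^4 ≡ 144^2 = 20736 ≡ 211 (mod 821)
12^8 ≡ 211^2 = 44521 ≡ 187 (mod 821)
12^16 ≡ 187^2 = 34969 ≡ 487 (mod 821)
12^32 ≡ 487^2 = 237169 ≡ 721 (mod 821)
12^64 ≡ 721^2 = 519841 ≡ 148 (mod 821)
12^128 ≡ 148^2 = 21904 ≡ 558 (mod 821)
12^256 ≡ 558^2 = 311364 ≡ 205 (mod 821)
12^512 ≡ 205^2 = 42025 ≡ 154 (mod 821)
820 = 512 + 256 + 32 + 16 + 4 in binary powers of 2.
So 12^820 ≡ 154 · 205 · 721 · 487 · 211 ≡ 1 (mod 821).
Since the result is 1, base 12 gives no evidence that 821 is composite.

1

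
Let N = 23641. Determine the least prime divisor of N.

23641 is odd.
Digit sum 16, not divisible by 3.
Ends in 1: not divisible by 5.
7: 23641 = 7·3377 + 2
11: 23641 = 11·2149 + 2
13: 23641 = 13·1818 + 7
17: 23641 = 17·1390 + 11
19: 23641 = 19·1244 + 5
23: 23641 = 23·1027 + 20
29: 23641 = 29·815 + 6
31: 23641 = 31·762 + 19
37: 23641 = 37·638 + 35
41: 23641 = 41·576 + 25
43: 23641 = 43·549 + 34
47: 23641 = 47·503

47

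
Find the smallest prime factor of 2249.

13

2249 is odd.
Digit sum 17, not divisible by 3.
Ends in 9: not divisible by 5.
7: 2249 = 7·321 + 2
11: 2249 = 11·204 + 5
13: 2249 = 13·173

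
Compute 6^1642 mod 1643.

1296

6^1 ≡ 6 (mod 1643)
6^2 ≡ 6^2 = 36 ≡ 36 (mod 1643)
6^4 ≡ 36^2 = 1296 ≡ 1296 (mod 1643)
6^8 ≡ 1296^2 = 1679616 ≡ 470 (mod 1643)
6^16 ≡ 470^2 = 220900 ≡ 738 (mod 1643)
6^32 ≡ 738^2 = 544644 ≡ 811 (mod 1643)
6^64 ≡ 811^2 = 657721 ≡ 521 (mod 1643)
6^128 ≡ 521^2 = 271441 ≡ 346 (mod 1643)
6^256 ≡ 346^2 = 119716 ≡ 1420 (mod 1643)
6^512 ≡ 1420^2 = 2016400 ≡ 439 (mod 1643)
6^1024 ≡ 439^2 = 192721 ≡ 490 (mod 1643)
1642 = 1024 + 512 + 64 + 32 + 8 + 2 in binary powers of 2.
So 6^1642 ≡ 490 · 439 · 521 · 811 · 470 · 36 ≡ 1296 (mod 1643).
Since 1296 ≠ 1, base 6 is a Fermat witness: 1643 is composite.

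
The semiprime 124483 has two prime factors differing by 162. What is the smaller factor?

Since p = q + 162, we have 124483 = q(q + 162), so q² + 162q − 124483 = 0.
Discriminant: 162² + 4·124483 = 26244 + 497932 = 524176; √524176 = 724.
q = (−162 + 724)/2 = 281, and p = q + 162 = 443.
Check: 281 · 443 = 124483.

281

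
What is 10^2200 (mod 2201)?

10^1 ≡ 10 (mod 2201)
10^2 ≡ 10^2 = 100 ≡ 100 (mod 2201)
10^4 ≡ 100^2 = 10000 ≡ 1196 (mod 2201)
10^8 ≡ 1196^2 = 1430416 ≡ 1967 (mod 2201)
10^16 ≡ 1967^2 = 3869089 ≡ 1932 (mod 2201)
10^32 ≡ 1932^2 = 3732624 ≡ 1929 (mod 2201)
10^64 ≡ 1929^2 = 3721041 ≡ 1351 (mod 2201)
10^128 ≡ 1351^2 = 1825201 ≡ 572 (mod 2201)
10^256 ≡ 572^2 = 327184 ≡ 1436 (mod 2201)
10^512 ≡ 1436^2 = 2062096 ≡ 1960 (mod 2201)
10^1024 ≡ 1960^2 = 3841600 ≡ 855 (mod 2201)
10^2048 ≡ 855^2 = 731025 ≡ 293 (mod 2201)
2200 = 2048 + 128 + 16 + 8 in binary powers of 2.
So 10^2200 ≡ 293 · 572 · 1932 · 1967 ≡ 1369 (mod 2201).
Since 1369 ≠ 1, base 10 is a Fermat witness: 2201 is composite.

1369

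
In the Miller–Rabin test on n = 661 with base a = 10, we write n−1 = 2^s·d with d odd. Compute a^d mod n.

106

661 − 1 = 660 = 2^2 · 165, so d = 165.
10^1 ≡ 10 (mod 661)
10^2 ≡ 10^2 = 100 ≡ 100 (mod 661)
10^4 ≡ 100^2 = 10000 ≡ 85 (mod 661)
10^8 ≡ 85^2 = 7225 ≡ 615 (mod 661)
10^16 ≡ 615^2 = 378225 ≡ 133 (mod 661)
10^32 ≡ 133^2 = 17689 ≡ 503 (mod 661)
10^64 ≡ 503^2 = 253009 ≡ 507 (mod 661)
10^128 ≡ 507^2 = 257049 ≡ 581 (mod 661)
165 = 128 + 32 + 4 + 1 in binary powers of 2.
So 10^165 ≡ 581 · 503 · 85 · 10 ≡ 106 (mod 661).
Squaring chain: 106 → 660; reaches −1, so base 10 does not prove 661 composite.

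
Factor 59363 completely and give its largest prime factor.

89

59363 = 23 · 2581
2581 = 29 · 89
89 is prime.
So 59363 = 23 · 29 · 89; the largest prime factor is 89.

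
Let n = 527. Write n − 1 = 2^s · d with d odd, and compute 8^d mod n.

527 − 1 = 526 = 2^1 · 263, so d = 263.
8^1 ≡ 8 (mod 527)
8^2 ≡ 8^2 = 64 ≡ 64 (mod 527)
8^4 ≡ 64^2 = 4096 ≡ 407 (mod 527)
8^8 ≡ 407^2 = 165649 ≡ 171 (mod 527)
8^16 ≡ 171^2 = 29241 ≡ 256 (mod 527)
8^32 ≡ 256^2 = 65536 ≡ 188 (mod 527)
8^64 ≡ 188^2 = 35344 ≡ 35 (mod 527)
8^128 ≡ 35^2 = 1225 ≡ 171 (mod 527)
8^256 ≡ 171^2 = 29241 ≡ 256 (mod 527)
263 = 256 + 4 + 2 + 1 in binary powers of 2.
So 8^263 ≡ 256 · 407 · 64 · 8 ≡ 202 (mod 527).
Squaring chain: 202; never reaches −1, so base 8 is a Miller–Rabin witness that 527 is composite.

202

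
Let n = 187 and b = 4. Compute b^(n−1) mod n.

169

4^1 ≡ 4 (mod 187)
4^2 ≡ 4^2 = 16 ≡ 16 (mod 187)
4^4 ≡ 16^2 = 256 ≡ 69 (mod 187)
4^8 ≡ 69^2 = 4761 ≡ 86 (mod 187)
4^16 ≡ 86^2 = 7396 ≡ 103 (mod 187)
4^32 ≡ 103^2 = 10609 ≡ 137 (mod 187)
4^64 ≡ 137^2 = 18769 ≡ 69 (mod 187)
4^128 ≡ 69^2 = 4761 ≡ 86 (mod 187)
186 = 128 + 32 + 16 + 8 + 2 in binary powers of 2.
So 4^186 ≡ 86 · 137 · 103 · 86 · 16 ≡ 169 (mod 187).
Since 169 ≠ 1, base 4 is a Fermat witness: 187 is composite.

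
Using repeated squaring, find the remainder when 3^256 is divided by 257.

1

3^1 ≡ 3 (mod 257)
3^2 ≡ 3^2 = 9 ≡ 9 (mod 257)
3^4 ≡ 9^2 = 81 ≡ 81 (mod 257)
3^8 ≡ 81^2 = 6561 ≡ 136 (mod 257)
3^16 ≡ 136^2 = 18496 ≡ 249 (mod 257)
3^32 ≡ 249^2 = 62001 ≡ 64 (mod 257)
3^64 ≡ 64^2 = 4096 ≡ 241 (mod 257)
3^128 ≡ 241^2 = 58081 ≡ 256 (mod 257)
3^256 ≡ 256^2 = 65536 ≡ 1 (mod 257)
256 = 256 in binary powers of 2.
So 3^256 ≡ 1 ≡ 1 (mod 257).
Since the result is 1, base 3 gives no evidence that 257 is composite.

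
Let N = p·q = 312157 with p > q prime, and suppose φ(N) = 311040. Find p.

φ(n) = (p−1)(q−1) = n − (p+q) + 1, so p + q = 312157 − 311040 + 1 = 1118.
p and q are the roots of t² − 1118t + 312157 = 0.
Discriminant: 1118² − 4·312157 = 1249924 − 1248628 = 1296; √1296 = 36.
q = (1118 − 36)/2 = 541, p = (1118 + 36)/2 = 577.
Check: 541 · 577 = 312157.

577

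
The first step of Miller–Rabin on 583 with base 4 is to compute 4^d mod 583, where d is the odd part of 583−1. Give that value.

583 − 1 = 582 = 2^1 · 291, so d = 291.
4^1 ≡ 4 (mod 583)
4^2 ≡ 4^2 = 16 ≡ 16 (mod 583)
4^4 ≡ 16^2 = 256 ≡ 256 (mod 583)
4^8 ≡ 256^2 = 65536 ≡ 240 (mod 583)
4^16 ≡ 240^2 = 57600 ≡ 466 (mod 583)
4^32 ≡ 466^2 = 217156 ≡ 280 (mod 583)
4^64 ≡ 280^2 = 78400 ≡ 278 (mod 583)
4^128 ≡ 278^2 = 77284 ≡ 328 (mod 583)
4^256 ≡ 328^2 = 107584 ≡ 312 (mod 583)
291 = 256 + 32 + 2 + 1 in binary powers of 2.
So 4^291 ≡ 312 · 280 · 16 · 4 ≡ 70 (mod 583).
Squaring chain: 70; never reaches −1, so base 4 is a Miller–Rabin witness that 583 is composite.

70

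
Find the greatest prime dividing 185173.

97

185173 = 23 · 8051
8051 = 83 · 97
97 is prime.
So 185173 = 23 · 83 · 97; the largest prime factor is 97.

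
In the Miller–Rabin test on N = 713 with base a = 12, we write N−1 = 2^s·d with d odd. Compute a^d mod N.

633

713 − 1 = 712 = 2^3 · 89, so d = 89.
12^1 ≡ 12 (mod 713)
12^2 ≡ 12^2 = 144 ≡ 144 (mod 713)
12^4 ≡ 144^2 = 20736 ≡ 59 (mod 713)
12^8 ≡ 59^2 = 3481 ≡ 629 (mod 713)
12^16 ≡ 629^2 = 395641 ≡ 639 (mod 713)
12^32 ≡ 639^2 = 408321 ≡ 485 (mod 713)
12^64 ≡ 485^2 = 235225 ≡ 648 (mod 713)
89 = 64 + 16 + 8 + 1 in binary powers of 2.
So 12^89 ≡ 648 · 639 · 629 · 12 ≡ 633 (mod 713).
Squaring chain: 633 → 696 → 289; never reaches −1, so base 12 is a Miller–Rabin witness that 713 is composite.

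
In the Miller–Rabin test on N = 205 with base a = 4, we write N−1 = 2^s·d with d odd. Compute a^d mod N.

4

205 − 1 = 204 = 2^2 · 51, so d = 51.
4^1 ≡ 4 (mod 205)
4^2 ≡ 4^2 = 16 ≡ 16 (mod 205)
4^4 ≡ 16^2 = 256 ≡ 51 (mod 205)
4^8 ≡ 51^2 = 2601 ≡ 141 (mod 205)
4^16 ≡ 141^2 = 19881 ≡ 201 (mod 205)
4^32 ≡ 201^2 = 40401 ≡ 16 (mod 205)
51 = 32 + 16 + 2 + 1 in binary powers of 2.
So 4^51 ≡ 16 · 201 · 16 · 4 ≡ 4 (mod 205).
Squaring chain: 4 → 16; never reaches −1, so base 4 is a Miller–Rabin witness that 205 is composite.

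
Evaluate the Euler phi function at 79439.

72576

Factor: 79439 = 19 · 37 · 113.
φ(79439) = (19−1) · (37−1) · (113−1) = 18 · 36 · 112 = 72576.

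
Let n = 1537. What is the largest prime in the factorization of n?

1537 = 29 · 53
53 is prime.
So 1537 = 29 · 53; the largest prime factor is 53.

53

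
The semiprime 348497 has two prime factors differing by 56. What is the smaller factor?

Since p = q + 56, we have 348497 = q(q + 56), so q² + 56q − 348497 = 0.
Discriminant: 56² + 4·348497 = 3136 + 1393988 = 1397124; √1397124 = 1182.
q = (−56 + 1182)/2 = 563, and p = q + 56 = 619.
Check: 563 · 619 = 348497.

563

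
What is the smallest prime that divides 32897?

32897 is odd.
Digit sum 29, not divisible by 3.
Ends in 7: not divisible by 5.
7: 32897 = 7·4699 + 4
11: 32897 = 11·2990 + 7
13: 32897 = 13·2530 + 7
17: 32897 = 17·1935 + 2
19: 32897 = 19·1731 + 8
23: 32897 = 23·1430 + 7
29: 32897 = 29·1134 + 11
31: 32897 = 31·1061 + 6
37: 32897 = 37·889 + 4
41: 32897 = 41·802 + 15
43: 32897 = 43·765 + 2
47: 32897 = 47·699 + 44
53: 32897 = 53·620 + 37
59: 32897 = 59·557 + 34
61: 32897 = 61·539 + 18
67: 32897 = 67·491

67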